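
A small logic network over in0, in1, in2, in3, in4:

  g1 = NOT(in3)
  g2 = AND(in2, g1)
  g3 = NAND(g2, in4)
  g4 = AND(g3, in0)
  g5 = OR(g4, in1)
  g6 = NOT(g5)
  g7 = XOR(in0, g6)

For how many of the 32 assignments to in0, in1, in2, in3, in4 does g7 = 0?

g7 = XOR(in0, g6) must be 0, so in0 and g6 are equal.
Enumerating the 32 input combinations, 9 give g7 = 0 and 23 give g7 = 1.

9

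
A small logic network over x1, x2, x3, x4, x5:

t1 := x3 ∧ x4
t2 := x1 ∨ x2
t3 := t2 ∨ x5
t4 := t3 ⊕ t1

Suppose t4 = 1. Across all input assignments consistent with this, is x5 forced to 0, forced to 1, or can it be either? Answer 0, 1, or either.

either

Both values of x5 occur among assignments with t4 = 1:
  x5=0: x1=0, x2=0, x3=1, x4=1, x5=0
  x5=1: x1=0, x2=0, x3=0, x4=0, x5=1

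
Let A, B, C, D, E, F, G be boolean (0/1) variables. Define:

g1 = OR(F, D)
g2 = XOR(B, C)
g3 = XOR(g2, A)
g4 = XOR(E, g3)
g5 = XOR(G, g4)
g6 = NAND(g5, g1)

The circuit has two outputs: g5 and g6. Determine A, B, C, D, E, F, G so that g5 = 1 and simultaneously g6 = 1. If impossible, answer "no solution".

A=1, B=1, C=0, D=0, E=1, F=0, G=0

Check with A=1, B=1, C=0, D=0, E=1, F=0, G=0:
g1 = OR(F, D) = OR(0, 0) = 0
g2 = XOR(B, C) = XOR(1, 0) = 1
g3 = XOR(g2, A) = XOR(1, 1) = 0
g4 = XOR(E, g3) = XOR(1, 0) = 1
g5 = XOR(G, g4) = XOR(0, 1) = 1
g6 = NAND(g5, g1) = NAND(1, 0) = 1
So g5 = 1 and g6 = 1.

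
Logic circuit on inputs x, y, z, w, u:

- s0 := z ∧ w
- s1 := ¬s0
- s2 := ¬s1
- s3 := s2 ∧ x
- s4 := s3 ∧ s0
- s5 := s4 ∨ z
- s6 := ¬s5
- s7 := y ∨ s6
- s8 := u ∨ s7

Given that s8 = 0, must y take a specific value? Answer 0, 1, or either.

0

s8 = u ∨ s7 must be 0, so both u = 0 and s7 = 0.
s7 = y ∨ s6 must be 0, so both y = 0 and s6 = 0.
Every assignment with s8 = 0 has y = 0; there are 4 such assignment(s).
  x=0, y=0, z=1, w=0, u=0
  x=0, y=0, z=1, w=1, u=0
  x=1, y=0, z=1, w=0, u=0
  x=1, y=0, z=1, w=1, u=0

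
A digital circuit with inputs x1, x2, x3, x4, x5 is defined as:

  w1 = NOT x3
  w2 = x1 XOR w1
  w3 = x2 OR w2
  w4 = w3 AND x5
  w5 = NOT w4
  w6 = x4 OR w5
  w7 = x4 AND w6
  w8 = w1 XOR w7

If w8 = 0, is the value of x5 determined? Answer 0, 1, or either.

Both values of x5 occur among assignments with w8 = 0:
  x5=0: x1=0, x2=0, x3=0, x4=1, x5=0
  x5=1: x1=0, x2=0, x3=0, x4=1, x5=1

either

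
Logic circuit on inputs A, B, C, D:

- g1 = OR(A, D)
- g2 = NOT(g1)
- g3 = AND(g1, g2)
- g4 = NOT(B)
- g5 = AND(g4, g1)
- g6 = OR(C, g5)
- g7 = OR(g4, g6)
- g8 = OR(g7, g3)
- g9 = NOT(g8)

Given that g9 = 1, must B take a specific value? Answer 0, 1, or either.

1

g9 = NOT(g8) must be 1, so g8 = 0.
Every assignment with g9 = 1 has B = 1; there are 4 such assignment(s).
  A=0, B=1, C=0, D=0
  A=0, B=1, C=0, D=1
  A=1, B=1, C=0, D=0
  A=1, B=1, C=0, D=1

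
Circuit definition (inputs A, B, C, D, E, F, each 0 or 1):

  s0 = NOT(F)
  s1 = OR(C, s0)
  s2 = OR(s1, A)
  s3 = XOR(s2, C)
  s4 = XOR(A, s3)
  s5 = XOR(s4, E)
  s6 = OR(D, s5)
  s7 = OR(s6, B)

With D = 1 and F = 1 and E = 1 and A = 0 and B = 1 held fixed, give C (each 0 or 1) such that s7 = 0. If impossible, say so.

With D = 1 and F = 1 and E = 1 and A = 0 and B = 1 fixed, none of the 2 settings of C give s7 = 0.
For example, with C=1:
s0 = NOT(F) = NOT 1 = 0
s1 = OR(C, s0) = OR(1, 0) = 1
s2 = OR(s1, A) = OR(1, 0) = 1
s3 = XOR(s2, C) = XOR(1, 1) = 0
s4 = XOR(A, s3) = XOR(0, 0) = 0
s5 = XOR(s4, E) = XOR(0, 1) = 1
s6 = OR(D, s5) = OR(1, 1) = 1
s7 = OR(s6, B) = OR(1, 1) = 1
giving s7 = 1 ≠ 0.

no solution exists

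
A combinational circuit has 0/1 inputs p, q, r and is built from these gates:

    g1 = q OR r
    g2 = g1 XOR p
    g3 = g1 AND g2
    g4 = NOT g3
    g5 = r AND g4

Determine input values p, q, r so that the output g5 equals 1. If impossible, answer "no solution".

p=1, q=0, r=1

g5 = r AND g4 must be 1, so both r = 1 and g4 = 1.
g4 = NOT g3 must be 1, so g3 = 0.
Check with p=1, q=0, r=1:
g1 = q OR r = 0 OR 1 = 1
g2 = g1 XOR p = 1 XOR 1 = 0
g3 = g1 AND g2 = 1 AND 0 = 0
g4 = NOT g3 = NOT 0 = 1
g5 = r AND g4 = 1 AND 1 = 1
So g5 = 1 as required.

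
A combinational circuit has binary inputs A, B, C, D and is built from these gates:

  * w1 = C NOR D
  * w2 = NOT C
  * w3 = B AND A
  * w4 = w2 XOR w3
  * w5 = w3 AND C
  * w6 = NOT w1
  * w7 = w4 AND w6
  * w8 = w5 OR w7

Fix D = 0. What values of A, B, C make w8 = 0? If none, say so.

w8 = w5 OR w7 must be 0, so both w5 = 0 and w7 = 0.
Check with D = 0 and A=1, B=0, C=0:
w1 = C NOR D = 0 NOR 0 = 1
w2 = NOT C = NOT 0 = 1
w3 = B AND A = 0 AND 1 = 0
w4 = w2 XOR w3 = 1 XOR 0 = 1
w5 = w3 AND C = 0 AND 0 = 0
w6 = NOT w1 = NOT 1 = 0
w7 = w4 AND w6 = 1 AND 0 = 0
w8 = w5 OR w7 = 0 OR 0 = 0
So w8 = 0.

A=1, B=0, C=0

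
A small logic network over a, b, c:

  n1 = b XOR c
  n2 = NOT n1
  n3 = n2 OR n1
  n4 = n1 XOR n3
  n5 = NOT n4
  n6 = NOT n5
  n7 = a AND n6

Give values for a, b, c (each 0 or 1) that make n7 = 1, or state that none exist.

a=1 b=0 c=0

n7 = a AND n6 must be 1, so both a = 1 and n6 = 1.
n6 = NOT n5 must be 1, so n5 = 0.
Check with a=1 b=0 c=0:
n1 = b XOR c = 0 XOR 0 = 0
n2 = NOT n1 = NOT 0 = 1
n3 = n2 OR n1 = 1 OR 0 = 1
n4 = n1 XOR n3 = 0 XOR 1 = 1
n5 = NOT n4 = NOT 1 = 0
n6 = NOT n5 = NOT 0 = 1
n7 = a AND n6 = 1 AND 1 = 1
So n7 = 1 as required.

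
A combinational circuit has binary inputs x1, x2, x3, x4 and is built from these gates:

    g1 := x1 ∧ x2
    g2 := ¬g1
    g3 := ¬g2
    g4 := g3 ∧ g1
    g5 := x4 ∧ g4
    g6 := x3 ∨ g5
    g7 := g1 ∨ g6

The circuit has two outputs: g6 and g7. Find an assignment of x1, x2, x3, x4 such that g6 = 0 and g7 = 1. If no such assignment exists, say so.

x1=1, x2=1, x3=0, x4=0

Check with x1=1, x2=1, x3=0, x4=0:
g1 = x1 ∧ x2 = 1 ∧ 1 = 1
g2 = ¬g1 = ¬1 = 0
g3 = ¬g2 = ¬0 = 1
g4 = g3 ∧ g1 = 1 ∧ 1 = 1
g5 = x4 ∧ g4 = 0 ∧ 1 = 0
g6 = x3 ∨ g5 = 0 ∨ 0 = 0
g7 = g1 ∨ g6 = 1 ∨ 0 = 1
So g6 = 0 and g7 = 1.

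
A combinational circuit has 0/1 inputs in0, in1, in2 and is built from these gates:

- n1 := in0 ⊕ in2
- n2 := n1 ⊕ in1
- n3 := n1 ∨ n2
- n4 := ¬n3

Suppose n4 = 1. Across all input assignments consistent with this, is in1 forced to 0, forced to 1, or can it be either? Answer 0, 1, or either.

0

n4 = ¬n3 must be 1, so n3 = 0.
n3 = n1 ∨ n2 must be 0, so both n1 = 0 and n2 = 0.
n1 = in0 ⊕ in2 must be 0, so in0 and in2 are equal.
Every assignment with n4 = 1 has in1 = 0; there are 2 such assignment(s).
  in0=0, in1=0, in2=0
  in0=1, in1=0, in2=1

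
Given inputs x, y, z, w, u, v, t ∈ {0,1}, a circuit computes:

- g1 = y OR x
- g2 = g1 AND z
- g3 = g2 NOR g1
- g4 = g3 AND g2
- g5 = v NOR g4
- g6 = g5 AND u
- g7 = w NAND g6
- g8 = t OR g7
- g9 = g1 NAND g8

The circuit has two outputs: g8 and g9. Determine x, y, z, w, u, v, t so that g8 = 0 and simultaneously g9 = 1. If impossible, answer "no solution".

x=0, y=0, z=1, w=1, u=1, v=0, t=0

Check with x=0, y=0, z=1, w=1, u=1, v=0, t=0:
g1 = y OR x = 0 OR 0 = 0
g2 = g1 AND z = 0 AND 1 = 0
g3 = g2 NOR g1 = 0 NOR 0 = 1
g4 = g3 AND g2 = 1 AND 0 = 0
g5 = v NOR g4 = 0 NOR 0 = 1
g6 = g5 AND u = 1 AND 1 = 1
g7 = w NAND g6 = 1 NAND 1 = 0
g8 = t OR g7 = 0 OR 0 = 0
g9 = g1 NAND g8 = 0 NAND 0 = 1
So g8 = 0 and g9 = 1.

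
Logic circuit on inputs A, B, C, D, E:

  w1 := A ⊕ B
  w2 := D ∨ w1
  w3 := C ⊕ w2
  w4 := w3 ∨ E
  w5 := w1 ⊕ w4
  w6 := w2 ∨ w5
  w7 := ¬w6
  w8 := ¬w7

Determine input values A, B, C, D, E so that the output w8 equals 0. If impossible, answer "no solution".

Check with A=1 B=1 C=0 D=0 E=0:
w1 = A ⊕ B = 1 ⊕ 1 = 0
w2 = D ∨ w1 = 0 ∨ 0 = 0
w3 = C ⊕ w2 = 0 ⊕ 0 = 0
w4 = w3 ∨ E = 0 ∨ 0 = 0
w5 = w1 ⊕ w4 = 0 ⊕ 0 = 0
w6 = w2 ∨ w5 = 0 ∨ 0 = 0
w7 = ¬w6 = ¬0 = 1
w8 = ¬w7 = ¬1 = 0
So w8 = 0 as required.

A=1 B=1 C=0 D=0 E=0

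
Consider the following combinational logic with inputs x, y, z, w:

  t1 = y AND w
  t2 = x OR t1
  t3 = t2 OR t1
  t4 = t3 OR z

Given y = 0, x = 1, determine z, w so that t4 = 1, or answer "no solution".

z=0, w=1

Check with y = 0, x = 1 and z=0, w=1:
t1 = y AND w = 0 AND 1 = 0
t2 = x OR t1 = 1 OR 0 = 1
t3 = t2 OR t1 = 1 OR 0 = 1
t4 = t3 OR z = 1 OR 0 = 1
So t4 = 1.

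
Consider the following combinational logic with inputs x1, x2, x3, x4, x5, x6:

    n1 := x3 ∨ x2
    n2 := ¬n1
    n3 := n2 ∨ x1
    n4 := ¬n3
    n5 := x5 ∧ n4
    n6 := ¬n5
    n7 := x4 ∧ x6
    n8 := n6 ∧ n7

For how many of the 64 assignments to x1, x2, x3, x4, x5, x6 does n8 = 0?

n8 = n6 ∧ n7 must be 0, so at least one of n6, n7 is 0.
Enumerating the 64 input combinations, 51 give n8 = 0 and 13 give n8 = 1.

51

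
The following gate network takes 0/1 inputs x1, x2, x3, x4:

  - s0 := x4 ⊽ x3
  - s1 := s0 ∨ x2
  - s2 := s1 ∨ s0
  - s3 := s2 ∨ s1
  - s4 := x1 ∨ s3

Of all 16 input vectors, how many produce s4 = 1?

13

s4 = x1 ∨ s3 must be 1, so at least one of x1, s3 is 1.
Enumerating the 16 input combinations, 13 give s4 = 1 and 3 give s4 = 0.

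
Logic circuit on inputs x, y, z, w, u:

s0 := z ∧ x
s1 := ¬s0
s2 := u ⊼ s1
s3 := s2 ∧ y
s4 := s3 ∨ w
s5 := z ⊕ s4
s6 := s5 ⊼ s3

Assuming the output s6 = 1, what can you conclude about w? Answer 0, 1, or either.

either

Both values of w occur among assignments with s6 = 1:
  w=0: x=0, y=0, z=0, w=0, u=0
  w=1: x=0, y=0, z=0, w=1, u=0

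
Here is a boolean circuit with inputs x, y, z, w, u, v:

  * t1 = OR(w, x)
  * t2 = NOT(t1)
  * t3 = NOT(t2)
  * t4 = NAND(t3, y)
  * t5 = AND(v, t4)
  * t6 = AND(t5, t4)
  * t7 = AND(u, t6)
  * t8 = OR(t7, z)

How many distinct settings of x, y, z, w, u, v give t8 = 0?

27

t8 = OR(t7, z) must be 0, so both t7 = 0 and z = 0.
t7 = AND(u, t6) must be 0, so at least one of u, t6 is 0.
Enumerating the 64 input combinations, 27 give t8 = 0 and 37 give t8 = 1.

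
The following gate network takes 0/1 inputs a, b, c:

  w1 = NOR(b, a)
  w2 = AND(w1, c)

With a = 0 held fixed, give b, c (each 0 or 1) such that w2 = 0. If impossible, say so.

w2 = AND(w1, c) must be 0, so at least one of w1, c is 0.
Check with a = 0 and b=1, c=0:
w1 = NOR(b, a) = NOR(1, 0) = 0
w2 = AND(w1, c) = AND(0, 0) = 0
So w2 = 0.

b=1, c=0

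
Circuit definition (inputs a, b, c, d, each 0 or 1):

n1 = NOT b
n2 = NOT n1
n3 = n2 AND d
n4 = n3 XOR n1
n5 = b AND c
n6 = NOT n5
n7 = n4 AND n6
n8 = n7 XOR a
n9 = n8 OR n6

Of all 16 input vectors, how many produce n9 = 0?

n9 = n8 OR n6 must be 0, so both n8 = 0 and n6 = 0.
Satisfying assignments:
  a=0, b=1, c=1, d=0
  a=0, b=1, c=1, d=1

2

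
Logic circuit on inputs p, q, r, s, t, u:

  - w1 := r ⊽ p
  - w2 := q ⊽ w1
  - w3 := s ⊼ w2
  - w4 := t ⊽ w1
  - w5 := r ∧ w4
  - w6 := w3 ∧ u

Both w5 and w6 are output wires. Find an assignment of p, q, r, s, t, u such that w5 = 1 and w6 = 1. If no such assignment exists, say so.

p=0, q=1, r=1, s=1, t=0, u=1

Check with p=0, q=1, r=1, s=1, t=0, u=1:
w1 = r ⊽ p = 1 ⊽ 0 = 0
w2 = q ⊽ w1 = 1 ⊽ 0 = 0
w3 = s ⊼ w2 = 1 ⊼ 0 = 1
w4 = t ⊽ w1 = 0 ⊽ 0 = 1
w5 = r ∧ w4 = 1 ∧ 1 = 1
w6 = w3 ∧ u = 1 ∧ 1 = 1
So w5 = 1 and w6 = 1.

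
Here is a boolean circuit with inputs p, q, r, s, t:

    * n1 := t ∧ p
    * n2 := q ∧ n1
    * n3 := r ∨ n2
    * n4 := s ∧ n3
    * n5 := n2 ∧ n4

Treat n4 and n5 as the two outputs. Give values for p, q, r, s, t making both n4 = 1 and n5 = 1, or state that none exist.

Check with p=1 q=1 r=0 s=1 t=1:
n1 = t ∧ p = 1 ∧ 1 = 1
n2 = q ∧ n1 = 1 ∧ 1 = 1
n3 = r ∨ n2 = 0 ∨ 1 = 1
n4 = s ∧ n3 = 1 ∧ 1 = 1
n5 = n2 ∧ n4 = 1 ∧ 1 = 1
So n4 = 1 and n5 = 1.

p=1 q=1 r=0 s=1 t=1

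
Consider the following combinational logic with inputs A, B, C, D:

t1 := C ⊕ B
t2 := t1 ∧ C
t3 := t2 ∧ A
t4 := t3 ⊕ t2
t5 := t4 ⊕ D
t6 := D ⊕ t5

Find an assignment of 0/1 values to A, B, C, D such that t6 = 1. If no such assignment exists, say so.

A=0, B=0, C=1, D=0

t6 = D ⊕ t5 must be 1, so D and t5 differ.
Check with A=0, B=0, C=1, D=0:
t1 = C ⊕ B = 1 ⊕ 0 = 1
t2 = t1 ∧ C = 1 ∧ 1 = 1
t3 = t2 ∧ A = 1 ∧ 0 = 0
t4 = t3 ⊕ t2 = 0 ⊕ 1 = 1
t5 = t4 ⊕ D = 1 ⊕ 0 = 1
t6 = D ⊕ t5 = 0 ⊕ 1 = 1
So t6 = 1 as required.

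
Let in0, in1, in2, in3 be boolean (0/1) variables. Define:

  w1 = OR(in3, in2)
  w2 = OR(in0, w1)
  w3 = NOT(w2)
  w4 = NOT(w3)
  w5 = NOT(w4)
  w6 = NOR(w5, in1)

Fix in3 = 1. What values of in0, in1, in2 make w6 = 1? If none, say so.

w6 = NOR(w5, in1) must be 1, so both w5 = 0 and in1 = 0.
w5 = NOT(w4) must be 0, so w4 = 1.
Check with in3 = 1 and in0=1, in1=0, in2=1:
w1 = OR(in3, in2) = OR(1, 1) = 1
w2 = OR(in0, w1) = OR(1, 1) = 1
w3 = NOT(w2) = NOT 1 = 0
w4 = NOT(w3) = NOT 0 = 1
w5 = NOT(w4) = NOT 1 = 0
w6 = NOR(w5, in1) = NOR(0, 0) = 1
So w6 = 1.

in0=1 in1=0 in2=1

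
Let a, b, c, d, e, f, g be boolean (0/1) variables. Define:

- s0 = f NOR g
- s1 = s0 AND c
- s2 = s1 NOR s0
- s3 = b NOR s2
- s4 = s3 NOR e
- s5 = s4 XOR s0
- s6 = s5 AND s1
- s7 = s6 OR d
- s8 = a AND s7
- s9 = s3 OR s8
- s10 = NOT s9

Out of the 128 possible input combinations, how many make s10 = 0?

s10 = NOT s9 must be 0, so s9 = 1.
s9 = s3 OR s8 must be 1, so at least one of s3, s8 is 1.
Enumerating the 128 input combinations, 45 give s10 = 0 and 83 give s10 = 1.

45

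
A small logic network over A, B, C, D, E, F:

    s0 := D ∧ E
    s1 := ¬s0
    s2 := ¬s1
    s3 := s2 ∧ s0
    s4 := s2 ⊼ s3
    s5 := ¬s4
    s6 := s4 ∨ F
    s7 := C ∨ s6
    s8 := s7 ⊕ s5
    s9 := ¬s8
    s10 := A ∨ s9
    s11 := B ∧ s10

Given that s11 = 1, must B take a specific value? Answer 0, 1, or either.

s11 = B ∧ s10 must be 1, so both B = 1 and s10 = 1.
s10 = A ∨ s9 must be 1, so at least one of A, s9 is 1.
Every assignment with s11 = 1 has B = 1; there are 19 such assignment(s).

1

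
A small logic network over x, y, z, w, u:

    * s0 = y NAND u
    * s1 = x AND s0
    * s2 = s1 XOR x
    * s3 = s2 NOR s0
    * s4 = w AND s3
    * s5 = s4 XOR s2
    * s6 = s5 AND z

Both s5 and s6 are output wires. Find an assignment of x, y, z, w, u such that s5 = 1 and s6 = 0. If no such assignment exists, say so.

x=1, y=1, z=0, w=1, u=1

Check with x=1, y=1, z=0, w=1, u=1:
s0 = y NAND u = 1 NAND 1 = 0
s1 = x AND s0 = 1 AND 0 = 0
s2 = s1 XOR x = 0 XOR 1 = 1
s3 = s2 NOR s0 = 1 NOR 0 = 0
s4 = w AND s3 = 1 AND 0 = 0
s5 = s4 XOR s2 = 0 XOR 1 = 1
s6 = s5 AND z = 1 AND 0 = 0
So s5 = 1 and s6 = 0.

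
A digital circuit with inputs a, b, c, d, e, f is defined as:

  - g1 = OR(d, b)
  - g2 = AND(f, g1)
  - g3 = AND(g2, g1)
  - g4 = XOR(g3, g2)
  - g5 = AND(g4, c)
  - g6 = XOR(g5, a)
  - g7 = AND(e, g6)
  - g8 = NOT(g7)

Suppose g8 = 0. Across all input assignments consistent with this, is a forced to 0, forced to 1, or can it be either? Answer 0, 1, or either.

g8 = NOT(g7) must be 0, so g7 = 1.
g7 = AND(e, g6) must be 1, so both e = 1 and g6 = 1.
Every assignment with g8 = 0 has a = 1; there are 16 such assignment(s).

1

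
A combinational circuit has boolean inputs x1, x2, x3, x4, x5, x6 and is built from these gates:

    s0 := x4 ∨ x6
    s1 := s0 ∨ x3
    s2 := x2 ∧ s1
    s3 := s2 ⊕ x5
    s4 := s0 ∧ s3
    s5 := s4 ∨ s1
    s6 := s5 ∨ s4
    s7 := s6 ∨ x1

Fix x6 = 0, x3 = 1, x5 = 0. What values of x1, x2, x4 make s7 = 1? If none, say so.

x1=0, x2=0, x4=1

Check with x6 = 0, x3 = 1, x5 = 0 and x1=0, x2=0, x4=1:
s0 = x4 ∨ x6 = 1 ∨ 0 = 1
s1 = s0 ∨ x3 = 1 ∨ 1 = 1
s2 = x2 ∧ s1 = 0 ∧ 1 = 0
s3 = s2 ⊕ x5 = 0 ⊕ 0 = 0
s4 = s0 ∧ s3 = 1 ∧ 0 = 0
s5 = s4 ∨ s1 = 0 ∨ 1 = 1
s6 = s5 ∨ s4 = 1 ∨ 0 = 1
s7 = s6 ∨ x1 = 1 ∨ 0 = 1
So s7 = 1.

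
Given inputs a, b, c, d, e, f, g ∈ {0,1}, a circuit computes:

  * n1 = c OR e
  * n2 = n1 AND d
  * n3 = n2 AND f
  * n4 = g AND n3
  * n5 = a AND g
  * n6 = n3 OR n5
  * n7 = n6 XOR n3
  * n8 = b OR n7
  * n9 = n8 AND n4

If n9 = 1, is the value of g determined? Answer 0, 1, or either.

n9 = n8 AND n4 must be 1, so both n8 = 1 and n4 = 1.
n8 = b OR n7 must be 1, so at least one of b, n7 is 1.
Every assignment with n9 = 1 has g = 1; there are 6 such assignment(s).

1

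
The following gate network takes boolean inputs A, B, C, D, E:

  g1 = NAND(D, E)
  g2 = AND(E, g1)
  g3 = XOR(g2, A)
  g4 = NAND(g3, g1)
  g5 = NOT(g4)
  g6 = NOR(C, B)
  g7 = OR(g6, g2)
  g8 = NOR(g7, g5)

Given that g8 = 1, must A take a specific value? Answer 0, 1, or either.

Both values of A occur among assignments with g8 = 1:
  A=0: A=0, B=0, C=1, D=0, E=0
  A=1: A=1, B=0, C=1, D=1, E=1

either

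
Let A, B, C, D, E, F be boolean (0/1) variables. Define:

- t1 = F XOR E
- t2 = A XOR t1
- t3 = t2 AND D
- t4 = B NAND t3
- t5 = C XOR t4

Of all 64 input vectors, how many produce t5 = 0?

t5 = C XOR t4 must be 0, so C and t4 are equal.
Enumerating the 64 input combinations, 32 give t5 = 0 and 32 give t5 = 1.

32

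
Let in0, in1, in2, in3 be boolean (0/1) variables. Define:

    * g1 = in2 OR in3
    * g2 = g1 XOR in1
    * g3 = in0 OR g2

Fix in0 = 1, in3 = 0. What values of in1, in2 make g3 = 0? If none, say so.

no solution exists

With in0 = 1, in3 = 0 fixed, none of the 4 settings of in1, in2 give g3 = 0.
For example, with in1=0, in2=0:
g1 = in2 OR in3 = 0 OR 0 = 0
g2 = g1 XOR in1 = 0 XOR 0 = 0
g3 = in0 OR g2 = 1 OR 0 = 1
giving g3 = 1 ≠ 0.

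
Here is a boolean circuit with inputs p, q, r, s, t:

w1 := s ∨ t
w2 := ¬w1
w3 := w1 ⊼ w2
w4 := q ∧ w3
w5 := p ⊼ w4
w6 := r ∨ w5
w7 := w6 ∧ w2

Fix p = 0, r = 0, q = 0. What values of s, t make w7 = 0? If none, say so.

Check with p = 0, r = 0, q = 0 and s=0, t=1:
w1 = s ∨ t = 0 ∨ 1 = 1
w2 = ¬w1 = ¬1 = 0
w3 = w1 ⊼ w2 = 1 ⊼ 0 = 1
w4 = q ∧ w3 = 0 ∧ 1 = 0
w5 = p ⊼ w4 = 0 ⊼ 0 = 1
w6 = r ∨ w5 = 0 ∨ 1 = 1
w7 = w6 ∧ w2 = 1 ∧ 0 = 0
So w7 = 0.

s=0, t=1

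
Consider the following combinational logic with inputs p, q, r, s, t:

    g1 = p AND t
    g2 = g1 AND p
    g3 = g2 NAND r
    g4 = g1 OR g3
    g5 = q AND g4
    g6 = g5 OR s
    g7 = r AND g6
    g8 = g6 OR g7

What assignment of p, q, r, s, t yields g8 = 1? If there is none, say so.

g8 = g6 OR g7 must be 1, so at least one of g6, g7 is 1.
Check with p=0 q=0 r=0 s=1 t=1:
g1 = p AND t = 0 AND 1 = 0
g2 = g1 AND p = 0 AND 0 = 0
g3 = g2 NAND r = 0 NAND 0 = 1
g4 = g1 OR g3 = 0 OR 1 = 1
g5 = q AND g4 = 0 AND 1 = 0
g6 = g5 OR s = 0 OR 1 = 1
g7 = r AND g6 = 0 AND 1 = 0
g8 = g6 OR g7 = 1 OR 0 = 1
So g8 = 1 as required.

p=0 q=0 r=0 s=1 t=1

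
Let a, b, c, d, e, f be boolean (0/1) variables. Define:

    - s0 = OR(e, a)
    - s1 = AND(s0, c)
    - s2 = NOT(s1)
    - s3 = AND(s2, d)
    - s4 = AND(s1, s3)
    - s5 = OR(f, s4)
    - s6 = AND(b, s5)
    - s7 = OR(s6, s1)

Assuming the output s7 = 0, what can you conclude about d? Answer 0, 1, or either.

either

Both values of d occur among assignments with s7 = 0:
  d=0: a=0, b=0, c=0, d=0, e=0, f=0
  d=1: a=0, b=0, c=0, d=1, e=0, f=0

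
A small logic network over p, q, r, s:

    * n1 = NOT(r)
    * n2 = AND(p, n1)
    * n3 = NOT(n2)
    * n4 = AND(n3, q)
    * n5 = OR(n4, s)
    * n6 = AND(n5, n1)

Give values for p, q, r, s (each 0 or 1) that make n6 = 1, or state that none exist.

p=0, q=1, r=0, s=1

n6 = AND(n5, n1) must be 1, so both n5 = 1 and n1 = 1.
Check with p=0, q=1, r=0, s=1:
n1 = NOT(r) = NOT 0 = 1
n2 = AND(p, n1) = AND(0, 1) = 0
n3 = NOT(n2) = NOT 0 = 1
n4 = AND(n3, q) = AND(1, 1) = 1
n5 = OR(n4, s) = OR(1, 1) = 1
n6 = AND(n5, n1) = AND(1, 1) = 1
So n6 = 1 as required.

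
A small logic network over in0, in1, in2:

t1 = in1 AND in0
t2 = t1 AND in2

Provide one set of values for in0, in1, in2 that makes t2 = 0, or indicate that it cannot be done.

t2 = t1 AND in2 must be 0, so at least one of t1, in2 is 0.
Check with in0=0, in1=1, in2=0:
t1 = in1 AND in0 = 1 AND 0 = 0
t2 = t1 AND in2 = 0 AND 0 = 0
So t2 = 0 as required.

in0=0, in1=1, in2=0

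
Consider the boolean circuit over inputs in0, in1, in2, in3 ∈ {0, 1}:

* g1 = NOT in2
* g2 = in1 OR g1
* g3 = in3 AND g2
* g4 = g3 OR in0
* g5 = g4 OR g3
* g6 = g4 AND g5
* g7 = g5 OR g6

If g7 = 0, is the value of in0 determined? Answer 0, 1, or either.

0

g7 = g5 OR g6 must be 0, so both g5 = 0 and g6 = 0.
g5 = g4 OR g3 must be 0, so both g4 = 0 and g3 = 0.
g6 = g4 AND g5 must be 0, so at least one of g4, g5 is 0.
Every assignment with g7 = 0 has in0 = 0; there are 5 such assignment(s).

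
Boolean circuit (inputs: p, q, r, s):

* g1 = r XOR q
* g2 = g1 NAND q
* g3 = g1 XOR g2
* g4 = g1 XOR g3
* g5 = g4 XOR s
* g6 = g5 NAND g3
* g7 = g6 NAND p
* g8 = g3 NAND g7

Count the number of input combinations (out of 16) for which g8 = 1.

g8 = g3 NAND g7 must be 1, so at least one of g3, g7 is 0.
Enumerating the 16 input combinations, 7 give g8 = 1 and 9 give g8 = 0.

7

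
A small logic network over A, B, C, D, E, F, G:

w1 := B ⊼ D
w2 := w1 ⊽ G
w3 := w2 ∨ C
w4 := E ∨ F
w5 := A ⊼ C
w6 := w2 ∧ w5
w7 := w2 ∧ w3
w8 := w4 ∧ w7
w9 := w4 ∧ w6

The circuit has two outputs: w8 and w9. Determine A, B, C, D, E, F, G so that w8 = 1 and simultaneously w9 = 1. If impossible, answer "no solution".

A=1, B=1, C=0, D=1, E=1, F=0, G=0

Check with A=1, B=1, C=0, D=1, E=1, F=0, G=0:
w1 = B ⊼ D = 1 ⊼ 1 = 0
w2 = w1 ⊽ G = 0 ⊽ 0 = 1
w3 = w2 ∨ C = 1 ∨ 0 = 1
w4 = E ∨ F = 1 ∨ 0 = 1
w5 = A ⊼ C = 1 ⊼ 0 = 1
w6 = w2 ∧ w5 = 1 ∧ 1 = 1
w7 = w2 ∧ w3 = 1 ∧ 1 = 1
w8 = w4 ∧ w7 = 1 ∧ 1 = 1
w9 = w4 ∧ w6 = 1 ∧ 1 = 1
So w8 = 1 and w9 = 1.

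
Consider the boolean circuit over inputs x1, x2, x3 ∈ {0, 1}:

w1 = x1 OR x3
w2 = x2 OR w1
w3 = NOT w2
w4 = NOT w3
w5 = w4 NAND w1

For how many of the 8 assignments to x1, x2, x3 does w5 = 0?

w5 = w4 NAND w1 must be 0, so both w4 = 1 and w1 = 1.
w4 = NOT w3 must be 1, so w3 = 0.
w1 = x1 OR x3 must be 1, so at least one of x1, x3 is 1.
Satisfying assignments:
  x1=0, x2=0, x3=1
  x1=0, x2=1, x3=1
  x1=1, x2=0, x3=0
  x1=1, x2=0, x3=1
  x1=1, x2=1, x3=0
  x1=1, x2=1, x3=1

6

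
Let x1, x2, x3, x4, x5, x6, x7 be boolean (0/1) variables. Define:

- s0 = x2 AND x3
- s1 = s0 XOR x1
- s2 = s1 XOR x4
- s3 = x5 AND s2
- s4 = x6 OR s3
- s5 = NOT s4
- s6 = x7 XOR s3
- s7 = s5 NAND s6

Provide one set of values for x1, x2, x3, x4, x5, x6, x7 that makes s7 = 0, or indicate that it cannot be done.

Check with x1=1 x2=1 x3=0 x4=1 x5=1 x6=0 x7=1:
s0 = x2 AND x3 = 1 AND 0 = 0
s1 = s0 XOR x1 = 0 XOR 1 = 1
s2 = s1 XOR x4 = 1 XOR 1 = 0
s3 = x5 AND s2 = 1 AND 0 = 0
s4 = x6 OR s3 = 0 OR 0 = 0
s5 = NOT s4 = NOT 0 = 1
s6 = x7 XOR s3 = 1 XOR 0 = 1
s7 = s5 NAND s6 = 1 NAND 1 = 0
So s7 = 0 as required.

x1=1 x2=1 x3=0 x4=1 x5=1 x6=0 x7=1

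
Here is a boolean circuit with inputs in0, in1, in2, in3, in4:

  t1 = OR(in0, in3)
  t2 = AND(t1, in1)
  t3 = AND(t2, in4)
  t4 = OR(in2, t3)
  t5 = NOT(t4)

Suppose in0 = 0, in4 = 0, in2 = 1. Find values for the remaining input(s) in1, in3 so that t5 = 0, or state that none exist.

in1=0 in3=1

t5 = NOT(t4) must be 0, so t4 = 1.
t4 = OR(in2, t3) must be 1, so at least one of in2, t3 is 1.
Check with in0 = 0, in4 = 0, in2 = 1 and in1=0, in3=1:
t1 = OR(in0, in3) = OR(0, 1) = 1
t2 = AND(t1, in1) = AND(1, 0) = 0
t3 = AND(t2, in4) = AND(0, 0) = 0
t4 = OR(in2, t3) = OR(1, 0) = 1
t5 = NOT(t4) = NOT 1 = 0
So t5 = 0.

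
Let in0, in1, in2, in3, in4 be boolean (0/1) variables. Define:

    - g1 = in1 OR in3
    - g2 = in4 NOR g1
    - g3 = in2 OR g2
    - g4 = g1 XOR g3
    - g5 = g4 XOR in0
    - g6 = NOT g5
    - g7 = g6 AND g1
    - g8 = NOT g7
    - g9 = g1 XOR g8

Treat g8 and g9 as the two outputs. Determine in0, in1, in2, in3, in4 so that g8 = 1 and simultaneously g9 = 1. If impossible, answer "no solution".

Check with in0=1, in1=0, in2=0, in3=0, in4=1:
g1 = in1 OR in3 = 0 OR 0 = 0
g2 = in4 NOR g1 = 1 NOR 0 = 0
g3 = in2 OR g2 = 0 OR 0 = 0
g4 = g1 XOR g3 = 0 XOR 0 = 0
g5 = g4 XOR in0 = 0 XOR 1 = 1
g6 = NOT g5 = NOT 1 = 0
g7 = g6 AND g1 = 0 AND 0 = 0
g8 = NOT g7 = NOT 0 = 1
g9 = g1 XOR g8 = 0 XOR 1 = 1
So g8 = 1 and g9 = 1.

in0=1, in1=0, in2=0, in3=0, in4=1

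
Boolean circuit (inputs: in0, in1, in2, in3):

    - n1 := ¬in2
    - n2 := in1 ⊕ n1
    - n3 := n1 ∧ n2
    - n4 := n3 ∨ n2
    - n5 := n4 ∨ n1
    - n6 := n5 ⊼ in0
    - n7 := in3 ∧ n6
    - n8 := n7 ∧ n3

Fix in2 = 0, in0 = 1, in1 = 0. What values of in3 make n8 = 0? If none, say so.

n8 = n7 ∧ n3 must be 0, so at least one of n7, n3 is 0.
Check with in2 = 0, in0 = 1, in1 = 0 and in3=1:
n1 = ¬in2 = ¬0 = 1
n2 = in1 ⊕ n1 = 0 ⊕ 1 = 1
n3 = n1 ∧ n2 = 1 ∧ 1 = 1
n4 = n3 ∨ n2 = 1 ∨ 1 = 1
n5 = n4 ∨ n1 = 1 ∨ 1 = 1
n6 = n5 ⊼ in0 = 1 ⊼ 1 = 0
n7 = in3 ∧ n6 = 1 ∧ 0 = 0
n8 = n7 ∧ n3 = 0 ∧ 1 = 0
So n8 = 0.

in3=1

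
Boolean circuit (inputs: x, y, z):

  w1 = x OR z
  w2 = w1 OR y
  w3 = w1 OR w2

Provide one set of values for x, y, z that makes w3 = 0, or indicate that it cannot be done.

x=0, y=0, z=0

Check with x=0, y=0, z=0:
w1 = x OR z = 0 OR 0 = 0
w2 = w1 OR y = 0 OR 0 = 0
w3 = w1 OR w2 = 0 OR 0 = 0
So w3 = 0 as required.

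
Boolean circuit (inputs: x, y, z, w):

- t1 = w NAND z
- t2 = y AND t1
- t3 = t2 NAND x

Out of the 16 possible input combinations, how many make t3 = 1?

13

t3 = t2 NAND x must be 1, so at least one of t2, x is 0.
Enumerating the 16 input combinations, 13 give t3 = 1 and 3 give t3 = 0.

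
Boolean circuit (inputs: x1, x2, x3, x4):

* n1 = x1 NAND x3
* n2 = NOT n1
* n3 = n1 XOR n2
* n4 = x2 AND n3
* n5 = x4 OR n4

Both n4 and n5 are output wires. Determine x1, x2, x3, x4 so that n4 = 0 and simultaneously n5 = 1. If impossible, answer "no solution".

Check with x1=1 x2=0 x3=1 x4=1:
n1 = x1 NAND x3 = 1 NAND 1 = 0
n2 = NOT n1 = NOT 0 = 1
n3 = n1 XOR n2 = 0 XOR 1 = 1
n4 = x2 AND n3 = 0 AND 1 = 0
n5 = x4 OR n4 = 1 OR 0 = 1
So n4 = 0 and n5 = 1.

x1=1 x2=0 x3=1 x4=1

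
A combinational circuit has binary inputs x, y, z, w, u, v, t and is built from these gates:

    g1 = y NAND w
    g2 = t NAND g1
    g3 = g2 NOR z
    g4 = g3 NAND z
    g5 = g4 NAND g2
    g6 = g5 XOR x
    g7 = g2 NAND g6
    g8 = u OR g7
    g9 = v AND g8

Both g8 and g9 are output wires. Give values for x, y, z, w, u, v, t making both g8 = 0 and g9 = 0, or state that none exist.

Check with x=1, y=1, z=0, w=1, u=0, v=0, t=1:
g1 = y NAND w = 1 NAND 1 = 0
g2 = t NAND g1 = 1 NAND 0 = 1
g3 = g2 NOR z = 1 NOR 0 = 0
g4 = g3 NAND z = 0 NAND 0 = 1
g5 = g4 NAND g2 = 1 NAND 1 = 0
g6 = g5 XOR x = 0 XOR 1 = 1
g7 = g2 NAND g6 = 1 NAND 1 = 0
g8 = u OR g7 = 0 OR 0 = 0
g9 = v AND g8 = 0 AND 0 = 0
So g8 = 0 and g9 = 0.

x=1, y=1, z=0, w=1, u=0, v=0, t=1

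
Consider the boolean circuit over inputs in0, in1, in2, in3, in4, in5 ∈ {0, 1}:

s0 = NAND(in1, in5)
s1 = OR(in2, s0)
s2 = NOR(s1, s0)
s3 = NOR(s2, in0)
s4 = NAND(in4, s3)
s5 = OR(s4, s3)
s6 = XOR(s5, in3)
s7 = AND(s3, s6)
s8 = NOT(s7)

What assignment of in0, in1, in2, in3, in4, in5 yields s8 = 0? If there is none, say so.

s8 = NOT(s7) must be 0, so s7 = 1.
s7 = AND(s3, s6) must be 1, so both s3 = 1 and s6 = 1.
s3 = NOR(s2, in0) must be 1, so both s2 = 0 and in0 = 0.
Check with in0=0, in1=1, in2=0, in3=0, in4=1, in5=0:
s0 = NAND(in1, in5) = NAND(1, 0) = 1
s1 = OR(in2, s0) = OR(0, 1) = 1
s2 = NOR(s1, s0) = NOR(1, 1) = 0
s3 = NOR(s2, in0) = NOR(0, 0) = 1
s4 = NAND(in4, s3) = NAND(1, 1) = 0
s5 = OR(s4, s3) = OR(0, 1) = 1
s6 = XOR(s5, in3) = XOR(1, 0) = 1
s7 = AND(s3, s6) = AND(1, 1) = 1
s8 = NOT(s7) = NOT 1 = 0
So s8 = 0 as required.

in0=0, in1=1, in2=0, in3=0, in4=1, in5=0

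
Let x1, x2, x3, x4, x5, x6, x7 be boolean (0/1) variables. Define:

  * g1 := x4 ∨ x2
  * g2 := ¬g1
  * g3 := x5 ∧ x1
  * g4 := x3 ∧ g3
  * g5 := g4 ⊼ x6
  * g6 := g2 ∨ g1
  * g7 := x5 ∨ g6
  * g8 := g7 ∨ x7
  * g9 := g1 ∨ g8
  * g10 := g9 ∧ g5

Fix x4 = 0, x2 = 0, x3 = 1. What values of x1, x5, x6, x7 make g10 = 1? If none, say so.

g10 = g9 ∧ g5 must be 1, so both g9 = 1 and g5 = 1.
g9 = g1 ∨ g8 must be 1, so at least one of g1, g8 is 1.
Check with x4 = 0, x2 = 0, x3 = 1 and x1=0, x5=0, x6=0, x7=1:
g1 = x4 ∨ x2 = 0 ∨ 0 = 0
g2 = ¬g1 = ¬0 = 1
g3 = x5 ∧ x1 = 0 ∧ 0 = 0
g4 = x3 ∧ g3 = 1 ∧ 0 = 0
g5 = g4 ⊼ x6 = 0 ⊼ 0 = 1
g6 = g2 ∨ g1 = 1 ∨ 0 = 1
g7 = x5 ∨ g6 = 0 ∨ 1 = 1
g8 = g7 ∨ x7 = 1 ∨ 1 = 1
g9 = g1 ∨ g8 = 0 ∨ 1 = 1
g10 = g9 ∧ g5 = 1 ∧ 1 = 1
So g10 = 1.

x1=0 x5=0 x6=0 x7=1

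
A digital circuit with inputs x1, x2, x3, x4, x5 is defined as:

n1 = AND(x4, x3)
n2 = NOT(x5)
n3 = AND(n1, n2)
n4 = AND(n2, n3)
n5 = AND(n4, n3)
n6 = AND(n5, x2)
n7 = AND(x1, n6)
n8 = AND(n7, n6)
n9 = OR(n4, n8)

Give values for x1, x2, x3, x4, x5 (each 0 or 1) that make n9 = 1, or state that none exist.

x1=0 x2=0 x3=1 x4=1 x5=0

n9 = OR(n4, n8) must be 1, so at least one of n4, n8 is 1.
Check with x1=0 x2=0 x3=1 x4=1 x5=0:
n1 = AND(x4, x3) = AND(1, 1) = 1
n2 = NOT(x5) = NOT 0 = 1
n3 = AND(n1, n2) = AND(1, 1) = 1
n4 = AND(n2, n3) = AND(1, 1) = 1
n5 = AND(n4, n3) = AND(1, 1) = 1
n6 = AND(n5, x2) = AND(1, 0) = 0
n7 = AND(x1, n6) = AND(0, 0) = 0
n8 = AND(n7, n6) = AND(0, 0) = 0
n9 = OR(n4, n8) = OR(1, 0) = 1
So n9 = 1 as required.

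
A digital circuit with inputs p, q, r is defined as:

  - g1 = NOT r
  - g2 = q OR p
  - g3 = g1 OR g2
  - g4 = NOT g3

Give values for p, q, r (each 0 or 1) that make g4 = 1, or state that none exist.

Check with p=0, q=0, r=1:
g1 = NOT r = NOT 1 = 0
g2 = q OR p = 0 OR 0 = 0
g3 = g1 OR g2 = 0 OR 0 = 0
g4 = NOT g3 = NOT 0 = 1
So g4 = 1 as required.

p=0, q=0, r=1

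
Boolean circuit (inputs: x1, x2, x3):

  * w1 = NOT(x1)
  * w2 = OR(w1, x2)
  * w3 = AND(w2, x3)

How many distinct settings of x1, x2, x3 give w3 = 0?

w3 = AND(w2, x3) must be 0, so at least one of w2, x3 is 0.
Satisfying assignments:
  x1=0, x2=0, x3=0
  x1=0, x2=1, x3=0
  x1=1, x2=0, x3=0
  x1=1, x2=0, x3=1
  x1=1, x2=1, x3=0

5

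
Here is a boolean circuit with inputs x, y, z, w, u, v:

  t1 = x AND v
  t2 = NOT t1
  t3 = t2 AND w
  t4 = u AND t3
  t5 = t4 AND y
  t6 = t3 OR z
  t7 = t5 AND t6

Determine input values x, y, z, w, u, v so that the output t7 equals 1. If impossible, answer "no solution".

x=0 y=1 z=1 w=1 u=1 v=0

t7 = t5 AND t6 must be 1, so both t5 = 1 and t6 = 1.
t5 = t4 AND y must be 1, so both t4 = 1 and y = 1.
Check with x=0 y=1 z=1 w=1 u=1 v=0:
t1 = x AND v = 0 AND 0 = 0
t2 = NOT t1 = NOT 0 = 1
t3 = t2 AND w = 1 AND 1 = 1
t4 = u AND t3 = 1 AND 1 = 1
t5 = t4 AND y = 1 AND 1 = 1
t6 = t3 OR z = 1 OR 1 = 1
t7 = t5 AND t6 = 1 AND 1 = 1
So t7 = 1 as required.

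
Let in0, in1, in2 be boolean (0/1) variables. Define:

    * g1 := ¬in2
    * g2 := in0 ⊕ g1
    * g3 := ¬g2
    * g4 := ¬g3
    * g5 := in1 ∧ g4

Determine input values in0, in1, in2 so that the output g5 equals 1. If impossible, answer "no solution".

in0=0, in1=1, in2=0

g5 = in1 ∧ g4 must be 1, so both in1 = 1 and g4 = 1.
g4 = ¬g3 must be 1, so g3 = 0.
g3 = ¬g2 must be 0, so g2 = 1.
Check with in0=0, in1=1, in2=0:
g1 = ¬in2 = ¬0 = 1
g2 = in0 ⊕ g1 = 0 ⊕ 1 = 1
g3 = ¬g2 = ¬1 = 0
g4 = ¬g3 = ¬0 = 1
g5 = in1 ∧ g4 = 1 ∧ 1 = 1
So g5 = 1 as required.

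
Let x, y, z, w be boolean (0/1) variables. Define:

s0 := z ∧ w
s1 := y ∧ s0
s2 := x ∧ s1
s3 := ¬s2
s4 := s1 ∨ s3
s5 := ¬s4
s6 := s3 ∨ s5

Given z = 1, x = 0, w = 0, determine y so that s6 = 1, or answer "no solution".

y=1

s6 = s3 ∨ s5 must be 1, so at least one of s3, s5 is 1.
Check with z = 1, x = 0, w = 0 and y=1:
s0 = z ∧ w = 1 ∧ 0 = 0
s1 = y ∧ s0 = 1 ∧ 0 = 0
s2 = x ∧ s1 = 0 ∧ 0 = 0
s3 = ¬s2 = ¬0 = 1
s4 = s1 ∨ s3 = 0 ∨ 1 = 1
s5 = ¬s4 = ¬1 = 0
s6 = s3 ∨ s5 = 1 ∨ 0 = 1
So s6 = 1.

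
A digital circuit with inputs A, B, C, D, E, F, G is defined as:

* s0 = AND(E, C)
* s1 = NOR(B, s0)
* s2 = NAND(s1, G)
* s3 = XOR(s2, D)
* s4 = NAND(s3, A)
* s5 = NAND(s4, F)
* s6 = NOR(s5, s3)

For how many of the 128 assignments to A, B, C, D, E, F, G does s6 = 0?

96

s6 = NOR(s5, s3) must be 0, so at least one of s5, s3 is 1.
Enumerating the 128 input combinations, 96 give s6 = 0 and 32 give s6 = 1.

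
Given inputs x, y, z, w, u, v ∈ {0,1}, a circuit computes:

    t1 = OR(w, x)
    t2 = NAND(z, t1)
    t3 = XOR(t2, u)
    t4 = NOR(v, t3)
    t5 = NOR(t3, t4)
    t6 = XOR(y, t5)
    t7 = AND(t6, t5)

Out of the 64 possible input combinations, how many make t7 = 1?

t7 = AND(t6, t5) must be 1, so both t6 = 1 and t5 = 1.
Enumerating the 64 input combinations, 8 give t7 = 1 and 56 give t7 = 0.

8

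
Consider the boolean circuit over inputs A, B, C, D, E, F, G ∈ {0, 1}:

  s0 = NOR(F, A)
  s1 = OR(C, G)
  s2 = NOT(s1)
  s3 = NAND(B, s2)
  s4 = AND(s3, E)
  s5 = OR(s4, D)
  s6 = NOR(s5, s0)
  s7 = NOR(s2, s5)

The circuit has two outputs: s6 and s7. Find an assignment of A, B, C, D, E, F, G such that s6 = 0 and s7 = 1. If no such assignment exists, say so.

Check with A=0, B=1, C=0, D=0, E=0, F=0, G=1:
s0 = NOR(F, A) = NOR(0, 0) = 1
s1 = OR(C, G) = OR(0, 1) = 1
s2 = NOT(s1) = NOT 1 = 0
s3 = NAND(B, s2) = NAND(1, 0) = 1
s4 = AND(s3, E) = AND(1, 0) = 0
s5 = OR(s4, D) = OR(0, 0) = 0
s6 = NOR(s5, s0) = NOR(0, 1) = 0
s7 = NOR(s2, s5) = NOR(0, 0) = 1
So s6 = 0 and s7 = 1.

A=0, B=1, C=0, D=0, E=0, F=0, G=1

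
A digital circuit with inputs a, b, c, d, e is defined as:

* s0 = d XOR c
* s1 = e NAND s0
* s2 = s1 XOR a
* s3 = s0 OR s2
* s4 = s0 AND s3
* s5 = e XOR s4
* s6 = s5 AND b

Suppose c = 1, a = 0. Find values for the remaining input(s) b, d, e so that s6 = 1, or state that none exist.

s6 = s5 AND b must be 1, so both s5 = 1 and b = 1.
s5 = e XOR s4 must be 1, so e and s4 differ.
Check with c = 1, a = 0 and b=1, d=1, e=1:
s0 = d XOR c = 1 XOR 1 = 0
s1 = e NAND s0 = 1 NAND 0 = 1
s2 = s1 XOR a = 1 XOR 0 = 1
s3 = s0 OR s2 = 0 OR 1 = 1
s4 = s0 AND s3 = 0 AND 1 = 0
s5 = e XOR s4 = 1 XOR 0 = 1
s6 = s5 AND b = 1 AND 1 = 1
So s6 = 1.

b=1, d=1, e=1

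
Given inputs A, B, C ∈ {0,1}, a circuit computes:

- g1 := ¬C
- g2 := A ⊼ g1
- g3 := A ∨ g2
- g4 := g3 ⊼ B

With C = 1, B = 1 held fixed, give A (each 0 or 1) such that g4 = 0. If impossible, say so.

A=1

g4 = g3 ⊼ B must be 0, so both g3 = 1 and B = 1.
Check with C = 1, B = 1 and A=1:
g1 = ¬C = ¬1 = 0
g2 = A ⊼ g1 = 1 ⊼ 0 = 1
g3 = A ∨ g2 = 1 ∨ 1 = 1
g4 = g3 ⊼ B = 1 ⊼ 1 = 0
So g4 = 0.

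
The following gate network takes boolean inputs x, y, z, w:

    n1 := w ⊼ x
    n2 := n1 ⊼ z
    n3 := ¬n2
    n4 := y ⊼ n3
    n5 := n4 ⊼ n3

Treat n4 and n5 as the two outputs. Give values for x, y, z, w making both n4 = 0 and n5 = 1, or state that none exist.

x=0 y=1 z=1 w=1

Check with x=0 y=1 z=1 w=1:
n1 = w ⊼ x = 1 ⊼ 0 = 1
n2 = n1 ⊼ z = 1 ⊼ 1 = 0
n3 = ¬n2 = ¬0 = 1
n4 = y ⊼ n3 = 1 ⊼ 1 = 0
n5 = n4 ⊼ n3 = 0 ⊼ 1 = 1
So n4 = 0 and n5 = 1.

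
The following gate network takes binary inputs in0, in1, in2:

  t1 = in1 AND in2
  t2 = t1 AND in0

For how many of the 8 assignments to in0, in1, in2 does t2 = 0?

7

t2 = t1 AND in0 must be 0, so at least one of t1, in0 is 0.
Enumerating the 8 input combinations, 7 give t2 = 0 and 1 give t2 = 1.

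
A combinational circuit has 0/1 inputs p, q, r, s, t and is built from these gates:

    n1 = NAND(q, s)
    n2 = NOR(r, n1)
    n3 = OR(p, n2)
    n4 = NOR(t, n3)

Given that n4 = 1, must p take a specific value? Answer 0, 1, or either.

n4 = NOR(t, n3) must be 1, so both t = 0 and n3 = 0.
Every assignment with n4 = 1 has p = 0; there are 7 such assignment(s).

0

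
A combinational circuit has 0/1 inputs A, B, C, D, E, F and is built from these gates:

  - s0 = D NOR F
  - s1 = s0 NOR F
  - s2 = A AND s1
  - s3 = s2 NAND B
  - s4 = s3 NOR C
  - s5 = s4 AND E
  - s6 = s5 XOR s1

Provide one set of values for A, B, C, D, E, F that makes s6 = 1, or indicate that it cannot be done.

A=1, B=0, C=0, D=1, E=1, F=0

s6 = s5 XOR s1 must be 1, so s5 and s1 differ.
Check with A=1, B=0, C=0, D=1, E=1, F=0:
s0 = D NOR F = 1 NOR 0 = 0
s1 = s0 NOR F = 0 NOR 0 = 1
s2 = A AND s1 = 1 AND 1 = 1
s3 = s2 NAND B = 1 NAND 0 = 1
s4 = s3 NOR C = 1 NOR 0 = 0
s5 = s4 AND E = 0 AND 1 = 0
s6 = s5 XOR s1 = 0 XOR 1 = 1
So s6 = 1 as required.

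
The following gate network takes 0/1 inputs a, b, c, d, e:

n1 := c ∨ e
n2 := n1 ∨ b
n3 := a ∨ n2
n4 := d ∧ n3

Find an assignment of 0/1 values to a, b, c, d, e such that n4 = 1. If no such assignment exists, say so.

a=0, b=1, c=1, d=1, e=0

n4 = d ∧ n3 must be 1, so both d = 1 and n3 = 1.
Check with a=0, b=1, c=1, d=1, e=0:
n1 = c ∨ e = 1 ∨ 0 = 1
n2 = n1 ∨ b = 1 ∨ 1 = 1
n3 = a ∨ n2 = 0 ∨ 1 = 1
n4 = d ∧ n3 = 1 ∧ 1 = 1
So n4 = 1 as required.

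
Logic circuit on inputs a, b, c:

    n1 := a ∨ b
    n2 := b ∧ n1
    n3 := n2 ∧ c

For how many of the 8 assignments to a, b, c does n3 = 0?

n3 = n2 ∧ c must be 0, so at least one of n2, c is 0.
Enumerating the 8 input combinations, 6 give n3 = 0 and 2 give n3 = 1.

6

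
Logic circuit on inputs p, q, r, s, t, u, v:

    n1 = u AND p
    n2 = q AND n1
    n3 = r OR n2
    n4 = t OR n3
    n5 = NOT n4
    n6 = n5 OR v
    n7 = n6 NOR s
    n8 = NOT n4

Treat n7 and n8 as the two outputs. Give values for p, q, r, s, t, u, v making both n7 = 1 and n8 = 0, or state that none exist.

Check with p=0, q=0, r=1, s=0, t=0, u=1, v=0:
n1 = u AND p = 1 AND 0 = 0
n2 = q AND n1 = 0 AND 0 = 0
n3 = r OR n2 = 1 OR 0 = 1
n4 = t OR n3 = 0 OR 1 = 1
n5 = NOT n4 = NOT 1 = 0
n6 = n5 OR v = 0 OR 0 = 0
n7 = n6 NOR s = 0 NOR 0 = 1
n8 = NOT n4 = NOT 1 = 0
So n7 = 1 and n8 = 0.

p=0, q=0, r=1, s=0, t=0, u=1, v=0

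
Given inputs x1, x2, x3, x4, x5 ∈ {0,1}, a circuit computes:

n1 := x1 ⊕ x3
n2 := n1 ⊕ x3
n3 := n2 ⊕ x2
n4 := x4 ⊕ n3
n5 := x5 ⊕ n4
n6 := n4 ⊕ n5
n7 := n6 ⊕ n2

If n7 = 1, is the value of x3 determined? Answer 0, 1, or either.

either

Both values of x3 occur among assignments with n7 = 1:
  x3=0: x1=0, x2=0, x3=0, x4=0, x5=1
  x3=1: x1=0, x2=0, x3=1, x4=0, x5=1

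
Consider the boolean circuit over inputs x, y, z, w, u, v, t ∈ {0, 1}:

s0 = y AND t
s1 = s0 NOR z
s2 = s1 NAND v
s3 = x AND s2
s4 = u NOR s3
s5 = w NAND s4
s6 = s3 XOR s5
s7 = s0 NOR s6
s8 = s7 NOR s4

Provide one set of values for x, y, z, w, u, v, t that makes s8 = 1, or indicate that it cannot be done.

x=0 y=0 z=0 w=1 u=1 v=0 t=0

Check with x=0 y=0 z=0 w=1 u=1 v=0 t=0:
s0 = y AND t = 0 AND 0 = 0
s1 = s0 NOR z = 0 NOR 0 = 1
s2 = s1 NAND v = 1 NAND 0 = 1
s3 = x AND s2 = 0 AND 1 = 0
s4 = u NOR s3 = 1 NOR 0 = 0
s5 = w NAND s4 = 1 NAND 0 = 1
s6 = s3 XOR s5 = 0 XOR 1 = 1
s7 = s0 NOR s6 = 0 NOR 1 = 0
s8 = s7 NOR s4 = 0 NOR 0 = 1
So s8 = 1 as required.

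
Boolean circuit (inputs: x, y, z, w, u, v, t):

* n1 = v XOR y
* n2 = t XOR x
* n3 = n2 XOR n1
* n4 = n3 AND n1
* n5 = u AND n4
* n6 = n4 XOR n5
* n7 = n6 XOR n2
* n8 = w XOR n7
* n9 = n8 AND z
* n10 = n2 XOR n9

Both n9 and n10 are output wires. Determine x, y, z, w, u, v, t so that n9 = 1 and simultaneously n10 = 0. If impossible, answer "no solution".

Check with x=1, y=0, z=1, w=0, u=1, v=0, t=0:
n1 = v XOR y = 0 XOR 0 = 0
n2 = t XOR x = 0 XOR 1 = 1
n3 = n2 XOR n1 = 1 XOR 0 = 1
n4 = n3 AND n1 = 1 AND 0 = 0
n5 = u AND n4 = 1 AND 0 = 0
n6 = n4 XOR n5 = 0 XOR 0 = 0
n7 = n6 XOR n2 = 0 XOR 1 = 1
n8 = w XOR n7 = 0 XOR 1 = 1
n9 = n8 AND z = 1 AND 1 = 1
n10 = n2 XOR n9 = 1 XOR 1 = 0
So n9 = 1 and n10 = 0.

x=1, y=0, z=1, w=0, u=1, v=0, t=0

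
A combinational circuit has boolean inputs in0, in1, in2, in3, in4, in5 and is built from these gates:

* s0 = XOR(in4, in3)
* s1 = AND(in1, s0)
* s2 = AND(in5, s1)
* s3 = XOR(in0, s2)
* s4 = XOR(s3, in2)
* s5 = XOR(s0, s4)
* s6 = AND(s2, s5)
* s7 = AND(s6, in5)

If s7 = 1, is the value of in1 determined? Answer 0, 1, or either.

s7 = AND(s6, in5) must be 1, so both s6 = 1 and in5 = 1.
s6 = AND(s2, s5) must be 1, so both s2 = 1 and s5 = 1.
s2 = AND(in5, s1) must be 1, so both in5 = 1 and s1 = 1.
Every assignment with s7 = 1 has in1 = 1; there are 4 such assignment(s).
  in0=0, in1=1, in2=1, in3=0, in4=1, in5=1
  in0=0, in1=1, in2=1, in3=1, in4=0, in5=1
  in0=1, in1=1, in2=0, in3=0, in4=1, in5=1
  in0=1, in1=1, in2=0, in3=1, in4=0, in5=1

1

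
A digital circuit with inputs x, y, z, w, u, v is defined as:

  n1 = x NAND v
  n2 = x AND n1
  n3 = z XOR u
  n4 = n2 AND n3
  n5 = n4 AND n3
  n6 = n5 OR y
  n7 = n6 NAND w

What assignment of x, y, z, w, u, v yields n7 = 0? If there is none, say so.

n7 = n6 NAND w must be 0, so both n6 = 1 and w = 1.
Check with x=1 y=1 z=0 w=1 u=0 v=1:
n1 = x NAND v = 1 NAND 1 = 0
n2 = x AND n1 = 1 AND 0 = 0
n3 = z XOR u = 0 XOR 0 = 0
n4 = n2 AND n3 = 0 AND 0 = 0
n5 = n4 AND n3 = 0 AND 0 = 0
n6 = n5 OR y = 0 OR 1 = 1
n7 = n6 NAND w = 1 NAND 1 = 0
So n7 = 0 as required.

x=1 y=1 z=0 w=1 u=0 v=1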